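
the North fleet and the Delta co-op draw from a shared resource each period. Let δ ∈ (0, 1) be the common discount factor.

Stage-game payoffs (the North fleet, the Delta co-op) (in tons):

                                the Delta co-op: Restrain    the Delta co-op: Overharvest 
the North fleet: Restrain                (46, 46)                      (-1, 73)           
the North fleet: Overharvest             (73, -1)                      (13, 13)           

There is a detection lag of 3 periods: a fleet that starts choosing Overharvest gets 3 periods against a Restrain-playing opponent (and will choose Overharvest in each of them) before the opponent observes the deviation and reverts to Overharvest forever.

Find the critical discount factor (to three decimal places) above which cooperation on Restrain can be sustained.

0.766

The best deviation is to choose Overharvest for all 3 undetected periods, earning 73 each, then 13 forever once detected.
Deviation value: 73(1−δ^3)/(1−δ) + 13δ^3/(1−δ); cooperation value: 46/(1−δ).
IC: 46 ≥ 73(1−δ^3) + 13δ^3 = 73 − 60δ^3.
So δ^3 ≥ 27/60 = 9/20, giving δ ≥ (9/20)^(1/3) ≈ 0.766.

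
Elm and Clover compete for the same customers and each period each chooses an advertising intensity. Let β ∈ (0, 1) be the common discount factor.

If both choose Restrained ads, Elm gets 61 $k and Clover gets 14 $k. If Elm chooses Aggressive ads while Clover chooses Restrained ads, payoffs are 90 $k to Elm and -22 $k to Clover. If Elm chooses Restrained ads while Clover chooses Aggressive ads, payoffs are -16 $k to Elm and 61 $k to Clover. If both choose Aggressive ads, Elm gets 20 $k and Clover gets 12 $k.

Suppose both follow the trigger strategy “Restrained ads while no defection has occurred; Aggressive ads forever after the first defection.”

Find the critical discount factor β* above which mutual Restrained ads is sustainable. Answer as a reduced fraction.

For Elm: deviation gain 90−61 = 29, per-period punishment loss 61−20 = 41. IC gives β ≥ 29/70.
For Clover: gain 47, loss 2 per period, so β ≥ 47/49.
The tighter constraint is Clover's, so cooperation needs β ≥ 47/49.

47/49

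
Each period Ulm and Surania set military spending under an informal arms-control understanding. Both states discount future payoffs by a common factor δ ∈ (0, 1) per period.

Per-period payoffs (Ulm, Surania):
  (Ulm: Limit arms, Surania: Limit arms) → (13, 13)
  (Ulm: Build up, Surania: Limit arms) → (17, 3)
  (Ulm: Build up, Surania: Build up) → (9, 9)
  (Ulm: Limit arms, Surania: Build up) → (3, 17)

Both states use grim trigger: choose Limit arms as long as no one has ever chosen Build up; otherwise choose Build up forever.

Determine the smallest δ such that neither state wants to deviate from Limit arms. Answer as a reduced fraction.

Cooperation forever yields 13 each period: 13/(1−δ).
Deviating yields 17 once, then 9 forever: 17 + 9δ/(1−δ).
No profitable deviation requires 13/(1−δ) ≥ 17 + 9δ/(1−δ).
Multiplying by (1−δ): 13 ≥ 17(1−δ) + 9δ = 17 − 8δ.
So 8δ ≥ 4, i.e. δ ≥ 4/8 = 1/2.

1/2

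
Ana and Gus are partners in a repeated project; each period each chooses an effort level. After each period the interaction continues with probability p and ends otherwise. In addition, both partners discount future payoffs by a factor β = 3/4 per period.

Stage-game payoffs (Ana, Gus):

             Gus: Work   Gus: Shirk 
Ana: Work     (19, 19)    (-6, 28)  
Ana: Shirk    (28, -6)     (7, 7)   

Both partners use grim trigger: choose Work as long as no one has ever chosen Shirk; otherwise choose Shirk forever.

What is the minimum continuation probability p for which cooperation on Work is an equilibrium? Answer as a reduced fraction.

4/7

With continuation probability p and discount β, the effective per-period discount factor is βp.
Grim-trigger IC: βp ≥ (28−19)/(28−7) = 3/7.
So p ≥ (3/7)/(3/4) = 4/7.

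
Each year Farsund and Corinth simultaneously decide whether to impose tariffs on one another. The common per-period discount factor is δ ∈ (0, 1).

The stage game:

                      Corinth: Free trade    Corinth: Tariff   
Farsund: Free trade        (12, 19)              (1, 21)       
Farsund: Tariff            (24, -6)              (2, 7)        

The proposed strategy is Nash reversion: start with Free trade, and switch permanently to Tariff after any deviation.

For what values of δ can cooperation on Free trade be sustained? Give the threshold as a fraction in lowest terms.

6/11

Farsund: cooperation gives 12 each period; deviation gives 24 once then 2 forever.
  12/(1−δ) ≥ 24 + 2δ/(1−δ) ⇒ δ ≥ 12/22 = 6/11.
Corinth: cooperation gives 19 each period; deviation gives 21 once then 7 forever.
  δ ≥ 2/14 = 1/7.
Both must hold, so the binding constraint is Farsund's: δ ≥ 6/11.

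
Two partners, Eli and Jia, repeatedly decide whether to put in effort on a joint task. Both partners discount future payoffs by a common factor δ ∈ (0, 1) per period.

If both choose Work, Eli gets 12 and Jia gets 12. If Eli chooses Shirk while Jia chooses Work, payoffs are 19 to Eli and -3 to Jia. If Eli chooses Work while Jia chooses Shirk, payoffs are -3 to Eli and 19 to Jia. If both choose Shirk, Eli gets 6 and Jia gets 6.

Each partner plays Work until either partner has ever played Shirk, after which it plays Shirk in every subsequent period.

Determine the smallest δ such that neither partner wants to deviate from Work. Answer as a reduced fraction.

Under grim trigger the critical discount factor is (T−C)/(T−P) with T = 19, C = 12, P = 6.
δ* = (19−12)/(19−6) = 7/13.

7/13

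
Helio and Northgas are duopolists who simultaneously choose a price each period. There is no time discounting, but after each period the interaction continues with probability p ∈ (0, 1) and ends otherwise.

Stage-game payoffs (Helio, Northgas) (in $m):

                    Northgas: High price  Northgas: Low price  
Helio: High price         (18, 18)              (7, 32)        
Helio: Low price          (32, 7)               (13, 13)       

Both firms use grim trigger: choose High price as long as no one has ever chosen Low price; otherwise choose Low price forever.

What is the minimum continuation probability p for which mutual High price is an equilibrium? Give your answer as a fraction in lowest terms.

14/19

Expected cooperation value is 18 + p·18 + p²·18 + … = 18/(1−p); deviation gives 32 + p·13/(1−p).
18 ≥ 32(1−p) + 13p ⇒ 19p ≥ 14 ⇒ p ≥ 14/19.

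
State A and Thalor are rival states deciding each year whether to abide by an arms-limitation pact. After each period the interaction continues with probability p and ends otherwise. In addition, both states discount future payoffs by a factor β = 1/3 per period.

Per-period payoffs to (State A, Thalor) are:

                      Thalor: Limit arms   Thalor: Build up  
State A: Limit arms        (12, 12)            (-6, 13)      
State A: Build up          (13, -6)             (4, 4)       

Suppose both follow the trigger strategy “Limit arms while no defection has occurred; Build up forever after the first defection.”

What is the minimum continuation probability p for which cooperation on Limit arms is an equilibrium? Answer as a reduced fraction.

Expected continuation weight on next period's payoff is β·p = 1/3·p, which plays the role of the discount factor.
Cooperation requires 1/3·p ≥ (13−12)/(13−4) = 1/9, hence p ≥ 1/3.

1/3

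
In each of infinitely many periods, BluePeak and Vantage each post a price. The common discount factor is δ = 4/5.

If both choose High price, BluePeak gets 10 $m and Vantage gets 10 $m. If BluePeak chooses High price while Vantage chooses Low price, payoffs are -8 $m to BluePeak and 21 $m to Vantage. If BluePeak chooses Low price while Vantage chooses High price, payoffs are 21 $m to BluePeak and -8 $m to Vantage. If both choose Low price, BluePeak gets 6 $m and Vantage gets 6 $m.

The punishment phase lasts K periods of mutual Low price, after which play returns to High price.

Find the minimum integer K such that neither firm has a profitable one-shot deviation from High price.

6

IC: δ(1−δ^K)/(1−δ) ≥ (21−10)/(10−6) = 11/4.
With δ = 4/5: need 1 − δ^K ≥ 11/4·(1−4/5)/(4/5), i.e. δ^K ≤ 0.3125.
Since (4/5)^5 = 0.3277 and (4/5)^6 = 0.2621, the smallest such K is 6.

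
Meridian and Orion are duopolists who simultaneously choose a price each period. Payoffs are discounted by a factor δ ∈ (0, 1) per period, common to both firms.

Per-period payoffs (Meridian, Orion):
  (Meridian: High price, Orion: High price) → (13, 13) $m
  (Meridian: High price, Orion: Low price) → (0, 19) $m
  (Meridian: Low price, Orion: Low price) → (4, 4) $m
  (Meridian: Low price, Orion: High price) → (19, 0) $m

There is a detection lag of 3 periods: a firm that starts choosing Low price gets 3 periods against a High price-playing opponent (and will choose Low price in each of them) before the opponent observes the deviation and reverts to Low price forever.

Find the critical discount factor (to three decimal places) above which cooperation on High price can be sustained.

The best deviation is to choose Low price for all 3 undetected periods, earning 19 each, then 4 forever once detected.
Deviation value: 19(1−δ^3)/(1−δ) + 4δ^3/(1−δ); cooperation value: 13/(1−δ).
IC: 13 ≥ 19(1−δ^3) + 4δ^3 = 19 − 15δ^3.
So δ^3 ≥ 6/15 = 2/5, giving δ ≥ (2/5)^(1/3) ≈ 0.737.

0.737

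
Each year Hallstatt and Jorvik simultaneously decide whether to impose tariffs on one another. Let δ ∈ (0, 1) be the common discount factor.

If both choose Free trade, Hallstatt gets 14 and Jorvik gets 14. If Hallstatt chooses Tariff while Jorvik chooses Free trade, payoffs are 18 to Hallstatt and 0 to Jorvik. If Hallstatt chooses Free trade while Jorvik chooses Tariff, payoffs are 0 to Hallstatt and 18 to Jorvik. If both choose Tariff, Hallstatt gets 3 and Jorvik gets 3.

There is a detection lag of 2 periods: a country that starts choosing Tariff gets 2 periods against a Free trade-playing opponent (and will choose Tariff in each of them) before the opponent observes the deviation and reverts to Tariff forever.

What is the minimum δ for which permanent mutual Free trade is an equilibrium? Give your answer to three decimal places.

A deviator earns 18 for 2 periods, then 3 forever; cooperating earns 14 forever. Multiplying the IC by (1−δ):
14 ≥ 18(1−δ^2) + 3δ^2, so 15·δ^2 ≥ 4 and δ^2 ≥ 4/15.
δ ≥ (4/15)^(1/2) ≈ 0.516.

0.516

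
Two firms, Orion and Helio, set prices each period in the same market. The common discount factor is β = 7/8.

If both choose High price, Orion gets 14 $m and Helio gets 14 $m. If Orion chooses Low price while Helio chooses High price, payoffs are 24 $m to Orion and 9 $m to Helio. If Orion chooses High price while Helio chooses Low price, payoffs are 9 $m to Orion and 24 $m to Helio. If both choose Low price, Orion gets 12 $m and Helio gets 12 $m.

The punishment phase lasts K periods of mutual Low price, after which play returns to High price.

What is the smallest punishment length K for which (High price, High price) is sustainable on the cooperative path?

10

No profitable deviation requires (14−12)(β+…+β^K) ≥ 24−14, i.e. β+…+β^K ≥ 5 ≈ 5.0000.
With β = 7/8, the partial sums are K=1: 0.8750, K=2: 1.6406, …, K=8: 4.5947, K=9: 4.8954, K=10: 5.1585.
K = 10 is the first length at which the sum reaches 5.0000.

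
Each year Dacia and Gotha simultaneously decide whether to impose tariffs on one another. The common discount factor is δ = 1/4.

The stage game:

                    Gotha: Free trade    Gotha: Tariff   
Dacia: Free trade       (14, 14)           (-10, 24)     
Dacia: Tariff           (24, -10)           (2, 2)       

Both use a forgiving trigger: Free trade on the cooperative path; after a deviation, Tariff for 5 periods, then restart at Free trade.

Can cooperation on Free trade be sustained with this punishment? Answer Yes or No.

No

IC: δ+…+δ^5 ≥ (24−14)/(14−2) = 5/6.
At δ = 1/4: partial sum = 0.3330 < 0.8333. Cooperation not sustainable.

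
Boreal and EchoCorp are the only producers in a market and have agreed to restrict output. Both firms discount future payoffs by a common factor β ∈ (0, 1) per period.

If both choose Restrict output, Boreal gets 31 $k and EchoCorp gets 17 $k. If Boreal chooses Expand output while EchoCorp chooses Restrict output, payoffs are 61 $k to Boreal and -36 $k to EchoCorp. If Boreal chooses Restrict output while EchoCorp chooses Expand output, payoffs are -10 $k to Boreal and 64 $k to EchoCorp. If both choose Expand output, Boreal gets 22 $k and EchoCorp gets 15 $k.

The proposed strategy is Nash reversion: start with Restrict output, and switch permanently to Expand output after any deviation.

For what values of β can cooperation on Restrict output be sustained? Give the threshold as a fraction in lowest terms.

47/49

Boreal's threshold: (61−31)/(61−22) = 10/13.
EchoCorp's threshold: (64−17)/(64−15) = 47/49.
10/13 < 47/49, so EchoCorp binds and β* = 47/49.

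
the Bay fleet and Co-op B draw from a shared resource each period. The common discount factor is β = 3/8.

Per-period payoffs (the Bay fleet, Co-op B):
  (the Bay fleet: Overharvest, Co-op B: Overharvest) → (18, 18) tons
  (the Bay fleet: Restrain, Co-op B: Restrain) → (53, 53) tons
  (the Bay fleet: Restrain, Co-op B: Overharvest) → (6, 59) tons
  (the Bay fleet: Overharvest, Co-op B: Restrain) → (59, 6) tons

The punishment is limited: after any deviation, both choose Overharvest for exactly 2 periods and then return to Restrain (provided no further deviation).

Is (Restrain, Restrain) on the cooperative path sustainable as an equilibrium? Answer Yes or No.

Yes

IC: β+…+β^2 ≥ (59−53)/(53−18) = 6/35.
At β = 3/8: partial sum = 0.5156 ≥ 0.1714. Cooperation sustainable.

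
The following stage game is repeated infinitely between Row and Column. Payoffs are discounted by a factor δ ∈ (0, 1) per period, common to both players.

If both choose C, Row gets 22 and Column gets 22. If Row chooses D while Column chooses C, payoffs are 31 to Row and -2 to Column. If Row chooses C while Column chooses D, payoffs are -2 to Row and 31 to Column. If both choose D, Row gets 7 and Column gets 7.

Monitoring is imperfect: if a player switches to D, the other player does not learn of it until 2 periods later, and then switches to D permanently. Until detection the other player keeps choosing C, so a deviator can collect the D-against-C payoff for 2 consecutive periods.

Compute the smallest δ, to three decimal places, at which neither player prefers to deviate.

0.612

Deviating for the 2 undetected periods gains 31−22 = 9 per period over cooperation, then loses 22−7 = 15 per period forever once punishment starts.
Gain: 9(1 + δ + … + δ^1); loss: 15·δ^2/(1−δ).
No profitable deviation ⇔ 9(1−δ^2) ≤ 15·δ^2, i.e. δ^2 ≥ 9/(9+15) = 3/8.
Hence δ ≥ (3/8)^(1/2) ≈ 0.612.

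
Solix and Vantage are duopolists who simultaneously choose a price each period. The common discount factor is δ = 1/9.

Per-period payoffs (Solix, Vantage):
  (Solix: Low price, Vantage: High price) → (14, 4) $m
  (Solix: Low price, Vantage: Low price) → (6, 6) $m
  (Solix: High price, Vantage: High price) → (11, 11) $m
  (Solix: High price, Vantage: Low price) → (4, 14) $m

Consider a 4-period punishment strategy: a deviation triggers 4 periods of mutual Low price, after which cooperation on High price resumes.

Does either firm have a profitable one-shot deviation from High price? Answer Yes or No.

Yes

A one-shot deviation gives 14 now, then 6 for 4 periods, then back to 11.
Gain from deviating: (14−11) today; loss: (11−6) in each of the next 4 periods.
No-deviation condition: (11−6)(δ+…+δ^4) ≥ 14−11, i.e. δ+…+δ^4 ≥ 3/5.
At δ = 1/9: δ+…+δ^4 = 0.1250 < 0.6000.
So cooperation is not sustainable.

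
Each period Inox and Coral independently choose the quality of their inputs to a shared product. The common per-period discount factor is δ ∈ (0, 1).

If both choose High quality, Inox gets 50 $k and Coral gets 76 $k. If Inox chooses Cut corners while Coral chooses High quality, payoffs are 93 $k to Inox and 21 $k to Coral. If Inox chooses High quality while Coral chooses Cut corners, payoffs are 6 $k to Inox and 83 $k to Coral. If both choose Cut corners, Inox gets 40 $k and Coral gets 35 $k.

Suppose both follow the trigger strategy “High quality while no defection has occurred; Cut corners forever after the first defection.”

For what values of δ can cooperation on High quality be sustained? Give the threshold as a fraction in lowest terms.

For Inox: deviation gain 93−50 = 43, per-period punishment loss 50−40 = 10. IC gives δ ≥ 43/53.
For Coral: gain 7, loss 41 per period, so δ ≥ 7/48.
The tighter constraint is Inox's, so cooperation needs δ ≥ 43/53.

43/53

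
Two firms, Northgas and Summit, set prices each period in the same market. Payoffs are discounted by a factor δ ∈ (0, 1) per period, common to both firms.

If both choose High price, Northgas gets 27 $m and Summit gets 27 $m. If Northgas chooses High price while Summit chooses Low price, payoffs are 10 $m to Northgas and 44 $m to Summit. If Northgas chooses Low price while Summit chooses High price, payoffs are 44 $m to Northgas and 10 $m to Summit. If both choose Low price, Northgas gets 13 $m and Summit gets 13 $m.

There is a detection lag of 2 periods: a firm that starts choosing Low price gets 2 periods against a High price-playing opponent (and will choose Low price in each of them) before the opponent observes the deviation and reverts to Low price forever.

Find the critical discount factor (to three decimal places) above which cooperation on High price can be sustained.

0.741

A deviator earns 44 for 2 periods, then 13 forever; cooperating earns 27 forever. Multiplying the IC by (1−δ):
27 ≥ 44(1−δ^2) + 13δ^2, so 31·δ^2 ≥ 17 and δ^2 ≥ 17/31.
δ ≥ (17/31)^(1/2) ≈ 0.741.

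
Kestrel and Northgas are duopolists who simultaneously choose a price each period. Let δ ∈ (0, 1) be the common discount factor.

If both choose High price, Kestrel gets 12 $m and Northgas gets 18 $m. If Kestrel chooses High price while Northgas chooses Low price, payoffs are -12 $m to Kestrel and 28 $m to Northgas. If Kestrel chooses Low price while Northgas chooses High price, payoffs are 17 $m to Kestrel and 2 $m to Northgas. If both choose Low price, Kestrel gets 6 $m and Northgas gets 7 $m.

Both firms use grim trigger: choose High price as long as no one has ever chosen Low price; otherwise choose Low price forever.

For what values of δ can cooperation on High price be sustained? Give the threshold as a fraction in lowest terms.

10/21

For Kestrel: deviation gain 17−12 = 5, per-period punishment loss 12−6 = 6. IC gives δ ≥ 5/11.
For Northgas: gain 10, loss 11 per period, so δ ≥ 10/21.
The tighter constraint is Northgas's, so cooperation needs δ ≥ 10/21.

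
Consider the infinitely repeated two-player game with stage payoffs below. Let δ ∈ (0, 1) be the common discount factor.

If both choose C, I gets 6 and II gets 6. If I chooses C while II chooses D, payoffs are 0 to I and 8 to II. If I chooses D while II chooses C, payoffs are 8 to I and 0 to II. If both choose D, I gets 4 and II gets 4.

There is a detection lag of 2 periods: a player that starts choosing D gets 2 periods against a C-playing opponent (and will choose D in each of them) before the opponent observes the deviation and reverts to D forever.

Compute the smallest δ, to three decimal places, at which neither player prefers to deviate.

0.707

The best deviation is to choose D for all 2 undetected periods, earning 8 each, then 4 forever once detected.
Deviation value: 8(1−δ^2)/(1−δ) + 4δ^2/(1−δ); cooperation value: 6/(1−δ).
IC: 6 ≥ 8(1−δ^2) + 4δ^2 = 8 − 4δ^2.
So δ^2 ≥ 2/4 = 1/2, giving δ ≥ (1/2)^(1/2) ≈ 0.707.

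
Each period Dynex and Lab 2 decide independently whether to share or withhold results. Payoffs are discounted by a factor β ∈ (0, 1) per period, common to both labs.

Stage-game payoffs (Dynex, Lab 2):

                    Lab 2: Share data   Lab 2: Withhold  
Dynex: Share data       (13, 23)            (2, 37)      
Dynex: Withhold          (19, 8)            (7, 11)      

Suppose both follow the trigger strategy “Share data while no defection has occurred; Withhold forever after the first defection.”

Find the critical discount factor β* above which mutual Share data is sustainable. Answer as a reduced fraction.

For Dynex: deviation gain 19−13 = 6, per-period punishment loss 13−7 = 6. IC gives β ≥ 6/12 = 1/2.
For Lab 2: gain 14, loss 12 per period, so β ≥ 14/26 = 7/13.
The tighter constraint is Lab 2's, so cooperation needs β ≥ 7/13.

7/13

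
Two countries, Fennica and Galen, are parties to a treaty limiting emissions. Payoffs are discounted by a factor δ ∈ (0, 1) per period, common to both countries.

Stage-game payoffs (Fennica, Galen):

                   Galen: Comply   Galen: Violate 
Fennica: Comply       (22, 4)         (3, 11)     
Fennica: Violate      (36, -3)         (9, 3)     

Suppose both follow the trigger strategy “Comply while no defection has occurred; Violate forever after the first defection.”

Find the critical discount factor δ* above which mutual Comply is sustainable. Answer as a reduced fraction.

Fennica's threshold: (36−22)/(36−9) = 14/27.
Galen's threshold: (11−4)/(11−3) = 7/8.
14/27 < 7/8, so Galen binds and δ* = 7/8.

7/8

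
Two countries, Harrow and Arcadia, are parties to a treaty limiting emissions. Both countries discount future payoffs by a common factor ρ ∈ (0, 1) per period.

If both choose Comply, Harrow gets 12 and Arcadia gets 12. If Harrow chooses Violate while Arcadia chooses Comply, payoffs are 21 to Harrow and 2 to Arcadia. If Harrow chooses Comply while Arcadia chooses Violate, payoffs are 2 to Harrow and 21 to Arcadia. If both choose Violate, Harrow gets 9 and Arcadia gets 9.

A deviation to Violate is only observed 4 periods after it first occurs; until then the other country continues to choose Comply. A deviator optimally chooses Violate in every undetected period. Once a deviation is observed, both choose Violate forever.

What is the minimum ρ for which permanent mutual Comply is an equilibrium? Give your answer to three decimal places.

The best deviation is to choose Violate for all 4 undetected periods, earning 21 each, then 9 forever once detected.
Deviation value: 21(1−ρ^4)/(1−ρ) + 9ρ^4/(1−ρ); cooperation value: 12/(1−ρ).
IC: 12 ≥ 21(1−ρ^4) + 9ρ^4 = 21 − 12ρ^4.
So ρ^4 ≥ 9/12 = 3/4, giving ρ ≥ (3/4)^(1/4) ≈ 0.931.

0.931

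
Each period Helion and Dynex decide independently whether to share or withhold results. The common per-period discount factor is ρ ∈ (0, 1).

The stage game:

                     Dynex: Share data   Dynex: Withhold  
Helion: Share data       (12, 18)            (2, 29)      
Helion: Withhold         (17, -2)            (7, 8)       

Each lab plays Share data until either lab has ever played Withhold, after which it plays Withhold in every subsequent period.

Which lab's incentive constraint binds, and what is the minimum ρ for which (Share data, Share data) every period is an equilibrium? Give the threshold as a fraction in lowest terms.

For Helion: deviation gain 17−12 = 5, per-period punishment loss 12−7 = 5. IC gives ρ ≥ 5/10 = 1/2.
For Dynex: gain 11, loss 10 per period, so ρ ≥ 11/21.
The tighter constraint is Dynex's, so cooperation needs ρ ≥ 11/21.

Dynex; ρ ≥ 11/21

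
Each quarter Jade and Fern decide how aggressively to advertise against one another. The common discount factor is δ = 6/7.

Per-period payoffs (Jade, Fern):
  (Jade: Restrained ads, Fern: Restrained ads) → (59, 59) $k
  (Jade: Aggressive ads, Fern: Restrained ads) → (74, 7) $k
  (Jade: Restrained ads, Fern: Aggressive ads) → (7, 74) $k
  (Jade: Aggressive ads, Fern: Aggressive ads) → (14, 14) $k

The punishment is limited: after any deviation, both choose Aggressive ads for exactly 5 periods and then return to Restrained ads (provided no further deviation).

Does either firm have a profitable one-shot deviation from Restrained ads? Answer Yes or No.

No

Comparing payoff streams over the 6 periods until play realigns: cooperate → 59(1+δ+…+δ^5); deviate → 74 + 14(δ+…+δ^5).
Cooperation is sustained iff (59−14)(δ+…+δ^5) ≥ 74−59.
δ+…+δ^5 = 6/7·(1−(6/7)^5)/(1−6/7) = 3.2240, and (74−59)/(59−14) = 0.3333.
3.2240 ≥ 0.3333, so cooperation is sustainable.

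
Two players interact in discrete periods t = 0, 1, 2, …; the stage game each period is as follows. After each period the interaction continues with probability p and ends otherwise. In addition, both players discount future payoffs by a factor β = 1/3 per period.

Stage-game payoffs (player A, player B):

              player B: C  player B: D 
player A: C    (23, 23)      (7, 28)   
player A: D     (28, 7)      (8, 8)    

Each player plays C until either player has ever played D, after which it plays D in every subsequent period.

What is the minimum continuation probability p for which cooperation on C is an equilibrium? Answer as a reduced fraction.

Expected continuation weight on next period's payoff is β·p = 1/3·p, which plays the role of the discount factor.
Cooperation requires 1/3·p ≥ (28−23)/(28−8) = 1/4, hence p ≥ 3/4.

3/4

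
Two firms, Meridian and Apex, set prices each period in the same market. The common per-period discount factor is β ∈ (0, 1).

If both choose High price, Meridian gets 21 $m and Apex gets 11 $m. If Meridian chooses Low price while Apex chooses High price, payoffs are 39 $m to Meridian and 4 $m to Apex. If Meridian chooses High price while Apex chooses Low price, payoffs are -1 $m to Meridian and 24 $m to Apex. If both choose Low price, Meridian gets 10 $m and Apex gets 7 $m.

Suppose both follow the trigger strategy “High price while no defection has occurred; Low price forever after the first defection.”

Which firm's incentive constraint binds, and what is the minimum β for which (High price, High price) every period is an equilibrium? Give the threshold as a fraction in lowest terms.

Apex; β ≥ 13/17

Meridian's threshold: (39−21)/(39−10) = 18/29.
Apex's threshold: (24−11)/(24−7) = 13/17.
18/29 < 13/17, so Apex binds and β* = 13/17.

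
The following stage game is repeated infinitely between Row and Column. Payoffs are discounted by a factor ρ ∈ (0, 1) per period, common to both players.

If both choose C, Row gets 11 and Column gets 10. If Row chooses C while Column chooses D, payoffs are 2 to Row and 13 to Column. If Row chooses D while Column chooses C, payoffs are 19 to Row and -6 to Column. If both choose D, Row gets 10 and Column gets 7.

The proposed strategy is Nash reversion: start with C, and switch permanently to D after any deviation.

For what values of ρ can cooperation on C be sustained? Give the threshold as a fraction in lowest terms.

8/9

For Row: deviation gain 19−11 = 8, per-period punishment loss 11−10 = 1. IC gives ρ ≥ 8/9.
For Column: gain 3, loss 3 per period, so ρ ≥ 3/6 = 1/2.
The tighter constraint is Row's, so cooperation needs ρ ≥ 8/9.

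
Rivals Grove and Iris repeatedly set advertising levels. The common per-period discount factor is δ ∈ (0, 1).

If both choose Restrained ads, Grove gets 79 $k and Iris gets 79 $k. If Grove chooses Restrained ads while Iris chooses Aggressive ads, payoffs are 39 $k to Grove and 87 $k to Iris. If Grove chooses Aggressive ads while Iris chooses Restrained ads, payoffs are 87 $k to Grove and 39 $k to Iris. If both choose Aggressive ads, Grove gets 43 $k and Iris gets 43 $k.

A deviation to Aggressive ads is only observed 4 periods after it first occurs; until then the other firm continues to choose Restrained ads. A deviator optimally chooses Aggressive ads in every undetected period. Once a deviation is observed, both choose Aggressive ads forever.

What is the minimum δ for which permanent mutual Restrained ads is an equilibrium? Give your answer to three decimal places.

0.653

The best deviation is to choose Aggressive ads for all 4 undetected periods, earning 87 each, then 43 forever once detected.
Deviation value: 87(1−δ^4)/(1−δ) + 43δ^4/(1−δ); cooperation value: 79/(1−δ).
IC: 79 ≥ 87(1−δ^4) + 43δ^4 = 87 − 44δ^4.
So δ^4 ≥ 8/44 = 2/11, giving δ ≥ (2/11)^(1/4) ≈ 0.653.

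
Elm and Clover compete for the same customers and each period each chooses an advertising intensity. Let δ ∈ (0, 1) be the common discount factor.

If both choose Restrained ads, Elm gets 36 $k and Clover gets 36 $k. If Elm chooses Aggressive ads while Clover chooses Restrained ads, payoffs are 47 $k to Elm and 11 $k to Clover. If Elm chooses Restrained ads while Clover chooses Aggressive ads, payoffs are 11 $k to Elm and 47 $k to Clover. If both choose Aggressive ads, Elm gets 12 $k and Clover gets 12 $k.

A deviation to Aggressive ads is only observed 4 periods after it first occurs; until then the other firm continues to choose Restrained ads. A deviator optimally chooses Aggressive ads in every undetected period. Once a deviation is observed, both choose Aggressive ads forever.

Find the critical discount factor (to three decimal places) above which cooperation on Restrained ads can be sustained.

The best deviation is to choose Aggressive ads for all 4 undetected periods, earning 47 each, then 12 forever once detected.
Deviation value: 47(1−δ^4)/(1−δ) + 12δ^4/(1−δ); cooperation value: 36/(1−δ).
IC: 36 ≥ 47(1−δ^4) + 12δ^4 = 47 − 35δ^4.
So δ^4 ≥ 11/35, giving δ ≥ (11/35)^(1/4) ≈ 0.749.

0.749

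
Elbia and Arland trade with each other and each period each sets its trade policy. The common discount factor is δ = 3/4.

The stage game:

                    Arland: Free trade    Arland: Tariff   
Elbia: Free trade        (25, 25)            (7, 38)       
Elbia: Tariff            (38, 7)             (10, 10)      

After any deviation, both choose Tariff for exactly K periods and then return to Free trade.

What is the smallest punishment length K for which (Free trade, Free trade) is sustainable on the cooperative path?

2

IC: δ(1−δ^K)/(1−δ) ≥ (38−25)/(25−10) = 13/15.
With δ = 3/4: need 1 − δ^K ≥ 13/15·(1−3/4)/(3/4), i.e. δ^K ≤ 0.7111.
Since (3/4)^1 = 0.7500 and (3/4)^2 = 0.5625, the smallest such K is 2.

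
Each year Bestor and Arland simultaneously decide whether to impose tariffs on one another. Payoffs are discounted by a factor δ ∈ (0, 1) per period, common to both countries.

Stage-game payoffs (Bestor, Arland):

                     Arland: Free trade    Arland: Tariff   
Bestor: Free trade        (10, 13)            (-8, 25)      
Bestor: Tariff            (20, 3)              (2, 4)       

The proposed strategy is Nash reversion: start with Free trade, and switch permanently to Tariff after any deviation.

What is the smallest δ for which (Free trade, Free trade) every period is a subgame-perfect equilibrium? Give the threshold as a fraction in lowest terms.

4/7

Bestor: cooperation gives 10 each period; deviation gives 20 once then 2 forever.
  10/(1−δ) ≥ 20 + 2δ/(1−δ) ⇒ δ ≥ 10/18 = 5/9.
Arland: cooperation gives 13 each period; deviation gives 25 once then 4 forever.
  δ ≥ 12/21 = 4/7.
Both must hold, so the binding constraint is Arland's: δ ≥ 4/7.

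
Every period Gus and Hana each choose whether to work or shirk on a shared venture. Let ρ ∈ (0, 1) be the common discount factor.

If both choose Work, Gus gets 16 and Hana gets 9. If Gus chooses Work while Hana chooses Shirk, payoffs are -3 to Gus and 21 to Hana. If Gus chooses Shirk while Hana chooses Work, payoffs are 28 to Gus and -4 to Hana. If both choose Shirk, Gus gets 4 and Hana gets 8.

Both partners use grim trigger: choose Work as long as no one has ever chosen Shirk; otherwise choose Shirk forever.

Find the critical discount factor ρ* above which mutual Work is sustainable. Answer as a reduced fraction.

Gus: cooperation gives 16 each period; deviation gives 28 once then 4 forever.
  16/(1−ρ) ≥ 28 + 4ρ/(1−ρ) ⇒ ρ ≥ 12/24 = 1/2.
Hana: cooperation gives 9 each period; deviation gives 21 once then 8 forever.
  ρ ≥ 12/13.
Both must hold, so the binding constraint is Hana's: ρ ≥ 12/13.

12/13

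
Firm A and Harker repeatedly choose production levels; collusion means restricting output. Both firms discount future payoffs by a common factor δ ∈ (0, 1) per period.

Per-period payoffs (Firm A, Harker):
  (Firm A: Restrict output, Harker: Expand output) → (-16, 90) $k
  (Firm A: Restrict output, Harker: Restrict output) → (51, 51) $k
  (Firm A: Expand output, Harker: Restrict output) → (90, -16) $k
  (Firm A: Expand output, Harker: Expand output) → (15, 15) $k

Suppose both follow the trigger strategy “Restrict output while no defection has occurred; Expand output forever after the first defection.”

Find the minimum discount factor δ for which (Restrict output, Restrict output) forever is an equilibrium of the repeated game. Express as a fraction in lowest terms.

13/25

One-period gain from deviating is 90 − 51 = 39. The loss is 51 − 15 = 36 in every subsequent period, with present value 36·δ/(1−δ).
Deviation is unprofitable when 36·δ/(1−δ) ≥ 39, i.e. δ/(1−δ) ≥ 13/12.
Equivalently δ ≥ 39/(39+36) = 13/25.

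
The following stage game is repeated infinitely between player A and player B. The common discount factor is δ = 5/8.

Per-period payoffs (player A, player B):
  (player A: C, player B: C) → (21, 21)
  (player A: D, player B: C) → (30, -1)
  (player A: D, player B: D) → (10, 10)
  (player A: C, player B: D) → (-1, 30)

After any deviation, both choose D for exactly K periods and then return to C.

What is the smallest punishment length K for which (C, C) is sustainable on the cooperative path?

IC: δ(1−δ^K)/(1−δ) ≥ (30−21)/(21−10) = 9/11.
With δ = 5/8: need 1 − δ^K ≥ 9/11·(1−5/8)/(5/8), i.e. δ^K ≤ 0.5091.
Since (5/8)^1 = 0.6250 and (5/8)^2 = 0.3906, the smallest such K is 2.

2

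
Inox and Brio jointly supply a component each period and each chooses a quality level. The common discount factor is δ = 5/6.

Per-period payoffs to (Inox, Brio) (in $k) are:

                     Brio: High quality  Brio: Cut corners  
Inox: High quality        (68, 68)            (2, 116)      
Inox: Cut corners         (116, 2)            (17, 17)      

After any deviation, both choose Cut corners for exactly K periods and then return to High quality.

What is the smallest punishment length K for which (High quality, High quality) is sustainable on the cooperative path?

No profitable deviation requires (68−17)(δ+…+δ^K) ≥ 116−68, i.e. δ+…+δ^K ≥ 16/17 ≈ 0.9412.
With δ = 5/6, the partial sums are K=1: 0.8333, K=2: 1.5278.
K = 2 is the first length at which the sum reaches 0.9412.

2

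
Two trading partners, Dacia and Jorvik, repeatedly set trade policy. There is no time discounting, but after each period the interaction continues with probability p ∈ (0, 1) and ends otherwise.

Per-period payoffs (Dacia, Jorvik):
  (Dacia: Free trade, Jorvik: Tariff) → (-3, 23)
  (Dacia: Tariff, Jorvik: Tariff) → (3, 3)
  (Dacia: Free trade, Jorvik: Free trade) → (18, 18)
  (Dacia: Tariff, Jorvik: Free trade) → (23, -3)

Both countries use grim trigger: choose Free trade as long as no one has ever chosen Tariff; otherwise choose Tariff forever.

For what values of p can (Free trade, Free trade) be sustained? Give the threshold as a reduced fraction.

1/4

Expected cooperation value is 18 + p·18 + p²·18 + … = 18/(1−p); deviation gives 23 + p·3/(1−p).
18 ≥ 23(1−p) + 3p ⇒ 20p ≥ 5 ⇒ p ≥ 5/20 = 1/4.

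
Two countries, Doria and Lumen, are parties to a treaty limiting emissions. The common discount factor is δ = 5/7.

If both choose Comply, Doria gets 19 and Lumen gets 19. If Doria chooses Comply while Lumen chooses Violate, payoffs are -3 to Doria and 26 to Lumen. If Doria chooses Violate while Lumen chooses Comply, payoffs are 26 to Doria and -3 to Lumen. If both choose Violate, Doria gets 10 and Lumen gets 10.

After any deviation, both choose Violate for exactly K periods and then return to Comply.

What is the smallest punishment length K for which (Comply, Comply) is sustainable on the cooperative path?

No profitable deviation requires (19−10)(δ+…+δ^K) ≥ 26−19, i.e. δ+…+δ^K ≥ 7/9 ≈ 0.7778.
With δ = 5/7, the partial sums are K=1: 0.7143, K=2: 1.2245.
K = 2 is the first length at which the sum reaches 0.7778.

2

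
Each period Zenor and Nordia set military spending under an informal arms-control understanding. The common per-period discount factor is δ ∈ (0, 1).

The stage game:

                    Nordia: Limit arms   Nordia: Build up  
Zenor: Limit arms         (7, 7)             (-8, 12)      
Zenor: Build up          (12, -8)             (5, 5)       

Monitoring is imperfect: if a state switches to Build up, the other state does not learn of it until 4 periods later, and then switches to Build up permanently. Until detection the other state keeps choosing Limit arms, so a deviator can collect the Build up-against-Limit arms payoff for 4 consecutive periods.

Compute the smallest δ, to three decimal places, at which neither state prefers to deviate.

A deviator earns 12 for 4 periods, then 5 forever; cooperating earns 7 forever. Multiplying the IC by (1−δ):
7 ≥ 12(1−δ^4) + 5δ^4, so 7·δ^4 ≥ 5 and δ^4 ≥ 5/7.
δ ≥ (5/7)^(1/4) ≈ 0.919.

0.919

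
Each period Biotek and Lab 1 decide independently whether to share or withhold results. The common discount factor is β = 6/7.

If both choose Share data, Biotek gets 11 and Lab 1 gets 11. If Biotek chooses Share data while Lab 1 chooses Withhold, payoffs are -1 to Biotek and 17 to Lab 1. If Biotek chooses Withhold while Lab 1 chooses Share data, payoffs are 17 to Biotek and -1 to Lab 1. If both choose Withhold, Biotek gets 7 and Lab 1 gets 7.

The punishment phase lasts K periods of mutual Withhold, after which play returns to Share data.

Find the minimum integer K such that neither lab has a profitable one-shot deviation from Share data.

Need Σ_{k=1}^{K} β^k ≥ (17−11)/(11−7) = 1.5000 at β = 6/7.
At K = 1 the sum is 0.8571 < 1.5000; at K = 2 it is 1.5918 ≥ 1.5000.
So the minimum punishment length is K = 2.

2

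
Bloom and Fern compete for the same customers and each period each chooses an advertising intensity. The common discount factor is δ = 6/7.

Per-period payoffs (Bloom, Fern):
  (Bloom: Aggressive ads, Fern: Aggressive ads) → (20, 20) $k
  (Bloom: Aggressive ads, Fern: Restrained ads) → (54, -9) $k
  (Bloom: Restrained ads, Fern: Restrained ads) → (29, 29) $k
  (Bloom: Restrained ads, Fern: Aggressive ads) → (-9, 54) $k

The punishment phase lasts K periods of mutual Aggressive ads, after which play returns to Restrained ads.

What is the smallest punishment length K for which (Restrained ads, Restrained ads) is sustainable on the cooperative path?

5

Need Σ_{k=1}^{K} δ^k ≥ (54−29)/(29−20) = 2.7778 at δ = 6/7.
At K = 4 the sum is 2.7613 < 2.7778; at K = 5 it is 3.2240 ≥ 2.7778.
So the minimum punishment length is K = 5.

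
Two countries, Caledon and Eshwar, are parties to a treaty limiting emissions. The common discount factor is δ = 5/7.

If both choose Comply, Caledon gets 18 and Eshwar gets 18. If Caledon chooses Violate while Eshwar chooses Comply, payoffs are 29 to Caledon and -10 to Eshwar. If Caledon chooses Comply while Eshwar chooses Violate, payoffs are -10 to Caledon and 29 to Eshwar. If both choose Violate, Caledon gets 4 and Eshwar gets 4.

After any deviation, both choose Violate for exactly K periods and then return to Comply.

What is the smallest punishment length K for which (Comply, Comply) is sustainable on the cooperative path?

2

Need Σ_{k=1}^{K} δ^k ≥ (29−18)/(18−4) = 0.7857 at δ = 5/7.
At K = 1 the sum is 0.7143 < 0.7857; at K = 2 it is 1.2245 ≥ 0.7857.
So the minimum punishment length is K = 2.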